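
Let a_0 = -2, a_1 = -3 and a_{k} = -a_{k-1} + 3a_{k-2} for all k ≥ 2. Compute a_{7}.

The ordinary generating function has denominator 1 + z - 3z^2.
Iterating the recurrence: a_0,…,a_{7} = -2, -3, -3, -6, -3, -15, 6, -51.

-51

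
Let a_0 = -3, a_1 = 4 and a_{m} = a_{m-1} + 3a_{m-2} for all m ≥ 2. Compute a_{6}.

-11

The ordinary generating function has denominator 1 - y - 3y^2.
Iterating the recurrence: a_0,…,a_{6} = -3, 4, -5, 7, -8, 13, -11.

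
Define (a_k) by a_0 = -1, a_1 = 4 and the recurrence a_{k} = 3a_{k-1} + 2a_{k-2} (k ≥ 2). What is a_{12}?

3473846

The ordinary generating function has denominator 1 - 3q - 2q^2.
Iterating the recurrence: a_0,…,a_{12} = -1, 4, 10, 38, 134, 478, 1702, 6062, 21590, 76894, 273862, 975374, 3473846.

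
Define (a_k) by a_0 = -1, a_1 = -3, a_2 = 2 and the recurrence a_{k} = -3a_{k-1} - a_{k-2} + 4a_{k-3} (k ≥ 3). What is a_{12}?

-2801

The ordinary generating function has denominator 1 + 3y + y^2 - 4y^3.
Iterating the recurrence: a_0,…,a_{12} = -1, -3, 2, -7, 7, -6, -17, 85, -262, 633, -1297, 2210, -2801.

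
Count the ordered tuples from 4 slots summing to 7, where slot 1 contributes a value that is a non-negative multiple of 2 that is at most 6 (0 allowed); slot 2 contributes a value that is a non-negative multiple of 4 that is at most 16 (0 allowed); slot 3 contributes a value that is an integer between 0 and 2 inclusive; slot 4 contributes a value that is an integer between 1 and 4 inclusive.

10

The generating function for the choices is (1 + t^2 + t^4 + t^6)·(1 + t^4 + t^8 + t^12 + t^16)·(1 + t + t^2)·(t + t^2 + t^3 + t^4); the count is [t^7].
(1 + t^2 + t^4 + t^6) has coefficients 1,0,1,0,1,0,1 for degrees 0…6.
(1 + t^4 + t^8 + t^12 + t^16) has coefficients 1,0,0,0,1,0,0,0 for degrees 0…7.
Multiplying by (1 + t + t^2) gives running coefficients 1,1,1,0,1,1,1,0 for degrees 0…7.
Finally multiplying by (t + t^2 + t^3 + t^4), the product of all factors after the first has coefficients 0,1,2,3,3,3,3,3 for degrees 0…7.
[t^7] = 1·3 + 1·3 + 1·3 + 1·1 = 10.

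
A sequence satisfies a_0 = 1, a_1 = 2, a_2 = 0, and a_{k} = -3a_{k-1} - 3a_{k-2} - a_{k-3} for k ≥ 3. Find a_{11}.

-243

The ordinary generating function has denominator 1 + 3x + 3x^2 + x^3.
Iterating the recurrence: a_0,…,a_{11} = 1, 2, 0, -7, 19, -36, 58, -85, 117, -154, 196, -243.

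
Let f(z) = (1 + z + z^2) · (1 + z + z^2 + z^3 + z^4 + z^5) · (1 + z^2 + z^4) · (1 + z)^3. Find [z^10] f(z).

36

(1 + z + z^2) has coefficients 1,1,1 for degrees 0…2.
(1 + z + z^2 + z^3 + z^4 + z^5) has coefficients 1,1,1,1,1,1,0,0,0,0,0 for degrees 0…10.
Multiplying by (1 + z^2 + z^4) gives running coefficients 1,1,2,2,3,3,2,2,1,1,0 for degrees 0…10.
Finally multiplying by (1 + z)^3, the product of all factors after the first has coefficients 1,4,8,12,16,20,22,20,16,12,8 for degrees 0…10.
[z^10] = 1·8 + 1·12 + 1·16 = 36.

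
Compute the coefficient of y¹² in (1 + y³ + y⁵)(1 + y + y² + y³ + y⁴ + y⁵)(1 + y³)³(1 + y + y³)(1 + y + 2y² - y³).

124

(1 + y³ + y⁵) has coefficients 1,0,0,1,0,1 for degrees 0…5.
(1 + y + y² + y³ + y⁴ + y⁵) has coefficients 1,1,1,1,1,1,0,0,0,0,0,0,0 for degrees 0…12.
Multiplying by (1 + y³)³ gives running coefficients 1,1,1,4,4,4,6,6,6,4,4,4,1 for degrees 0…12.
Multiplying by (1 + y + y³) gives running coefficients 1,2,2,6,9,9,14,16,16,16,14,14,9 for degrees 0…12.
Finally multiplying by (1 + y + 2y² - y³), the product of all factors after the first has coefficients 1,3,6,11,17,28,35,39,51,50,46,44,35 for degrees 0…12.
[y¹²] = 1·35 + 1·50 + 1·39 = 124.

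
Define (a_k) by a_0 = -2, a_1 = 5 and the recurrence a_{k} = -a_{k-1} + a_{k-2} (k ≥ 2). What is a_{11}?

The ordinary generating function has denominator 1 + y - y^2.
Iterating the recurrence: a_0,…,a_{11} = -2, 5, -7, 12, -19, 31, -50, 81, -131, 212, -343, 555.

555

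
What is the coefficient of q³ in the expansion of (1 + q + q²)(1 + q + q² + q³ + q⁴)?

3

(1 + q + q²) has coefficients 1,1,1 for degrees 0…2.
(1 + q + q² + q³ + q⁴) has coefficients 1,1,1,1 for degrees 0…3.
[q³] = 1·1 + 1·1 + 1·1 = 3.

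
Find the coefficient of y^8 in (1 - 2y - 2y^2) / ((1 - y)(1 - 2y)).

-253

The denominator gives the recurrence a_n = 3a_(n−1) − 2a_(n−2) for n ≥ 3; the numerator fixes a_0 = 1, a_1 = 1, a_2 = -1.
Iterating: 1, 1, -1, -5, -13, -29, -61, -125, -253, so a_8 = -253.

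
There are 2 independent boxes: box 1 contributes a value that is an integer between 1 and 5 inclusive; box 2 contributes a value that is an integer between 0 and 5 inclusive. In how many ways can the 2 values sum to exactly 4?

4

The generating function for the choices is (z + z^2 + z^3 + z^4 + z^5)·(1 + z + z^2 + z^3 + z^4 + z^5); the count is [z^4].
(z + z^2 + z^3 + z^4 + z^5) has coefficients 0,1,1,1,1 for degrees 0…4.
(1 + z + z^2 + z^3 + z^4 + z^5) has coefficients 1,1,1,1,1 for degrees 0…4.
[z^4] = 1·1 + 1·1 + 1·1 + 1·1 = 4.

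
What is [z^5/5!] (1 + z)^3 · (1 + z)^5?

6720

The EGF product rule gives c_5 = Σ_{k_1+k_2=5} C(5; k_1,k_2) · ∏ g_i(k_i), where (1+z)^3 gives the falling factorial (3)_k; (1+z)^5 gives the falling factorial (5)_k.
g_1(k) for k = 0…5: 1, 3, 6, 6, 0, 0.
g_2(k) for k = 0…5: 1, 5, 20, 60, 120, 120.
c_5 = Σ_k C(5,k)·g_1(k)·g_2(5−k) = 1·1·120 + 5·3·120 + 10·6·60 + 10·6·20 = 120 + 1800 + 3600 + 1200 = 6720.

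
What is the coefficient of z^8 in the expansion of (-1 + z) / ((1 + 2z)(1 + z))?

-766

The denominator gives the recurrence a_n = −3a_(n−1) − 2a_(n−2) for n ≥ 3; the numerator fixes a_0 = -1, a_1 = 4, a_2 = -10.
Iterating: -1, 4, -10, 22, -46, 94, -190, 382, -766, so a_8 = -766.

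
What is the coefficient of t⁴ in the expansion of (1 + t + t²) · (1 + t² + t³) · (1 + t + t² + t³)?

7

(1 + t + t²) has coefficients 1,1,1 for degrees 0…2.
(1 + t² + t³) has coefficients 1,0,1,1,0 for degrees 0…4.
Finally multiplying by (1 + t + t² + t³), the product of all factors after the first has coefficients 1,1,2,3,2 for degrees 0…4.
[t⁴] = 1·2 + 1·3 + 1·2 = 7.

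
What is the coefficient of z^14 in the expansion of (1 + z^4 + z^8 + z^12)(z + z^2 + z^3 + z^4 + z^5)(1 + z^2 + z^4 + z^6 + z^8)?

(1 + z^4 + z^8 + z^12) has coefficients 1,0,0,0,1,0,0,0,1,0,0,0,1 for degrees 0…12.
(z + z^2 + z^3 + z^4 + z^5) has coefficients 0,1,1,1,1,1,0,0,0,0,0,0,0,0,0 for degrees 0…14.
Finally multiplying by (1 + z^2 + z^4 + z^6 + z^8), the product of all factors after the first has coefficients 0,1,1,2,2,3,2,3,2,3,2,2,1,1,0 for degrees 0…14.
[z^14] = 1·0 + 1·2 + 1·2 + 1·1 = 5.

5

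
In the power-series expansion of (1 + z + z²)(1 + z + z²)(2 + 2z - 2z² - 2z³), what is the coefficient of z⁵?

(1 + z + z²) has coefficients 1,1,1 for degrees 0…2.
(1 + z + z²) has coefficients 1,1,1,0,0,0 for degrees 0…5.
Finally multiplying by (2 + 2z - 2z² - 2z³), the product of all factors after the first has coefficients 2,4,2,-2,-4,-2 for degrees 0…5.
[z⁵] = 1·(-2) + 1·(-4) + 1·(-2) = -8.

-8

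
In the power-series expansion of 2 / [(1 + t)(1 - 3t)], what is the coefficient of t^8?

9842

Partial fractions give a closed form: a_n = (1/2)·(-1)^n + (3/2)·3^n.
At n = 8: a_8 = 9842.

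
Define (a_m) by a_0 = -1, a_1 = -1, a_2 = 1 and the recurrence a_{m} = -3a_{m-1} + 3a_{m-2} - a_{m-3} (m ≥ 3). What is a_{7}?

The ordinary generating function has denominator 1 + 3x - 3x^2 + x^3.
Iterating the recurrence: a_0,…,a_{7} = -1, -1, 1, -5, 19, -73, 281, -1081.

-1081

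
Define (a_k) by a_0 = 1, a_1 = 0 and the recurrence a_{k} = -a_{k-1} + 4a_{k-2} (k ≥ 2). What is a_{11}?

-11716

The ordinary generating function has denominator 1 + x - 4x^2.
Iterating the recurrence: a_0,…,a_{11} = 1, 0, 4, -4, 20, -36, 116, -260, 724, -1764, 4660, -11716.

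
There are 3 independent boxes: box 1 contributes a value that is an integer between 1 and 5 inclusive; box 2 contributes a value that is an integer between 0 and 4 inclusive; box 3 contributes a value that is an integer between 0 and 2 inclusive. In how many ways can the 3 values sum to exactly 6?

13

The generating function for the choices is (q + q² + q³ + q⁴ + q⁵)·(1 + q + q² + q³ + q⁴)·(1 + q + q²); the count is [q⁶].
(q + q² + q³ + q⁴ + q⁵) has coefficients 0,1,1,1,1,1 for degrees 0…5.
(1 + q + q² + q³ + q⁴) has coefficients 1,1,1,1,1,0,0 for degrees 0…6.
Finally multiplying by (1 + q + q²), the product of all factors after the first has coefficients 1,2,3,3,3,2,1 for degrees 0…6.
[q⁶] = 1·2 + 1·3 + 1·3 + 1·3 + 1·2 = 13.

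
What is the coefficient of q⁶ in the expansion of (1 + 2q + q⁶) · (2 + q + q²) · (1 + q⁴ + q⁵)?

(1 + 2q + q⁶) has coefficients 1,2,0,0,0,0,1 for degrees 0…6.
(2 + q + q²) has coefficients 2,1,1,0,0,0,0 for degrees 0…6.
Finally multiplying by (1 + q⁴ + q⁵), the product of all factors after the first has coefficients 2,1,1,0,2,3,2 for degrees 0…6.
[q⁶] = 1·2 + 2·3 + 1·2 = 10.

10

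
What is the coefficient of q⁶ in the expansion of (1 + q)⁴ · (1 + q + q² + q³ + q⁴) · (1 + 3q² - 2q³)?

29

(1 + q)⁴ has coefficients 1,4,6,4,1 for degrees 0…4.
(1 + q + q² + q³ + q⁴) has coefficients 1,1,1,1,1,0,0 for degrees 0…6.
Finally multiplying by (1 + 3q² - 2q³), the product of all factors after the first has coefficients 1,1,4,2,2,1,1 for degrees 0…6.
[q⁶] = 1·1 + 4·1 + 6·2 + 4·2 + 1·4 = 29.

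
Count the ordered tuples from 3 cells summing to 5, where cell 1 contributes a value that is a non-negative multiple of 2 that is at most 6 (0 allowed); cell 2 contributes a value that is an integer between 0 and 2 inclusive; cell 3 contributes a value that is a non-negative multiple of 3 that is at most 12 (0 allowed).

3

The generating function for the choices is (1 + z² + z⁴ + z⁶)·(1 + z + z²)·(1 + z³ + z⁶ + z⁹ + z¹²); the count is [z⁵].
(1 + z² + z⁴ + z⁶) has coefficients 1,0,1,0,1,0 for degrees 0…5.
(1 + z + z²) has coefficients 1,1,1,0,0,0 for degrees 0…5.
Finally multiplying by (1 + z³ + z⁶ + z⁹ + z¹²), the product of all factors after the first has coefficients 1,1,1,1,1,1 for degrees 0…5.
[z⁵] = 1·1 + 1·1 + 1·1 = 3.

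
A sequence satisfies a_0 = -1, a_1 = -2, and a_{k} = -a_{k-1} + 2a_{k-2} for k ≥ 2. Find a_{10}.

The ordinary generating function has denominator 1 + y - 2y^2.
Iterating the recurrence: a_0,…,a_{10} = -1, -2, 0, -4, 4, -12, 20, -44, 84, -172, 340.

340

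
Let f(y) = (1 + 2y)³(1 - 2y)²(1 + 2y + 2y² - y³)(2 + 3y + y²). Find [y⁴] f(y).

-157

(1 + 2y)³ has coefficients 1,6,12,8 for degrees 0…3.
(1 - 2y)² has coefficients 1,-4,4,0,0 for degrees 0…4.
Multiplying by (1 + 2y + 2y² - y³) gives running coefficients 1,-2,-2,-1,12 for degrees 0…4.
Finally multiplying by (2 + 3y + y²), the product of all factors after the first has coefficients 2,-1,-9,-10,19 for degrees 0…4.
[y⁴] = 1·19 + 6·(-10) + 12·(-9) + 8·(-1) = -157.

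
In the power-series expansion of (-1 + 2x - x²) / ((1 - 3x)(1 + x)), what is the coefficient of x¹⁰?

-19684

The denominator gives the recurrence a_n = 2a_(n−1) + 3a_(n−2) for n ≥ 3; the numerator fixes a_0 = -1, a_1 = 0, a_2 = -4.
Iterating: -1, 0, -4, -8, -28, -80, -244, -728, -2188, -6560, -19684, so a_10 = -19684.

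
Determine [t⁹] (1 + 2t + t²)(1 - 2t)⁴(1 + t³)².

40

(1 + 2t + t²) has coefficients 1,2,1 for degrees 0…2.
(1 - 2t)⁴ has coefficients 1,-8,24,-32,16,0,0,0,0,0 for degrees 0…9.
Finally multiplying by (1 + t³)², the product of all factors after the first has coefficients 1,-8,24,-30,0,48,-63,24,24,-32 for degrees 0…9.
[t⁹] = 1·(-32) + 2·24 + 1·24 = 40.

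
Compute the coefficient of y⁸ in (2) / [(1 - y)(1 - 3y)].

Partial fractions give a closed form: a_n = (-1)·1^n + (3)·3^n.
At n = 8: a_8 = 19682.

19682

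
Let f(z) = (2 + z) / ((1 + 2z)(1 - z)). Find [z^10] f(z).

Partial fractions give a closed form: a_n = (1)·(-2)^n + (1)·1^n.
At n = 10: a_10 = 1025.

1025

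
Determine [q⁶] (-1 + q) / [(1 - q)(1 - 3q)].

-729

Partial fractions give a closed form: a_n = (-1)·3^n.
At n = 6: a_6 = -729.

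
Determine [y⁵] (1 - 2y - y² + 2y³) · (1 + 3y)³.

(1 - 2y - y² + 2y³) has coefficients 1,-2,-1,2 for degrees 0…3.
(1 + 3y)³ has coefficients 1,9,27,27,0,0 for degrees 0…5.
[y⁵] = 1·0 − 2·0 − 1·27 + 2·27 = 27.

27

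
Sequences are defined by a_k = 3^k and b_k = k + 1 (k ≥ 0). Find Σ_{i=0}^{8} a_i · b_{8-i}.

This is [x^8] in the product of the two ordinary generating functions.
Σ = 1·9 + 3·8 + 9·7 + 27·6 + 81·5 + 243·4 + 729·3 + 2187·2 + 6561·1 = 14757.

14757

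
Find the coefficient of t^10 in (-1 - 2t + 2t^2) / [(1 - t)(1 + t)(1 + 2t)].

The denominator gives the recurrence a_n = −2a_(n−1) + a_(n−2) + 2a_(n−3) for n ≥ 3; the numerator fixes a_0 = -1, a_1 = 0, a_2 = 1.
Iterating: -1, 0, 1, -4, 9, -20, 41, -84, 169, -340, 681, so a_10 = 681.

681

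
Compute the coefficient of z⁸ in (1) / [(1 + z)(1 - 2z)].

171

The denominator gives the recurrence a_n = a_(n−1) + 2a_(n−2) for n ≥ 3; the numerator fixes a_0 = 1, a_1 = 1, a_2 = 3.
Iterating: 1, 1, 3, 5, 11, 21, 43, 85, 171, so a_8 = 171.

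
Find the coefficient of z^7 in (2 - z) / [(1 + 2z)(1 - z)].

-213

The denominator gives the recurrence a_n = −a_(n−1) + 2a_(n−2) for n ≥ 3; the numerator fixes a_0 = 2, a_1 = -3, a_2 = 7.
Iterating: 2, -3, 7, -13, 27, -53, 107, -213, so a_7 = -213.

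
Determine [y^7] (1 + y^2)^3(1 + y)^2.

2

(1 + y^2)^3 has coefficients 1,0,3,0,3,0,1 for degrees 0…6.
(1 + y)^2 has coefficients 1,2,1,0,0,0,0,0 for degrees 0…7.
[y^7] = 1·0 + 3·0 + 3·0 + 1·2 = 2.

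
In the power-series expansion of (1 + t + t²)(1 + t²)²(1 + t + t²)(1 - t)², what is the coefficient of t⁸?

2

(1 + t + t²) has coefficients 1,1,1 for degrees 0…2.
(1 + t²)² has coefficients 1,0,2,0,1,0,0,0,0 for degrees 0…8.
Multiplying by (1 + t + t²) gives running coefficients 1,1,3,2,3,1,1,0,0 for degrees 0…8.
Finally multiplying by (1 - t)², the product of all factors after the first has coefficients 1,-1,2,-3,2,-3,2,-1,1 for degrees 0…8.
[t⁸] = 1·1 + 1·(-1) + 1·2 = 2.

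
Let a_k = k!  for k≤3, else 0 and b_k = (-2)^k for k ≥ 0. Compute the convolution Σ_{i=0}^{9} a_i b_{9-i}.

Write out a_i and b_{9-i} for i = 0,…,9 and sum the products.
Σ = 1·(-512) + 1·256 + 2·(-128) + 6·64 + 0·(-32) + 0·16 + 0·(-8) + 0·4 + 0·(-2) + 0·1 = -128.

-128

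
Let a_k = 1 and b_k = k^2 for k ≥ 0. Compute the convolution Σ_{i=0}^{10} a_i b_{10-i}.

385

The convolution is the t^10 coefficient of A(t)B(t).
Σ = 1·100 + 1·81 + 1·64 + 1·49 + 1·36 + 1·25 + 1·16 + 1·9 + 1·4 + 1·1 + 1·0 = 385.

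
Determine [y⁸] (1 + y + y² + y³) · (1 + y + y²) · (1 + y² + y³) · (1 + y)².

12

(1 + y + y² + y³) has coefficients 1,1,1,1 for degrees 0…3.
(1 + y + y²) has coefficients 1,1,1,0,0,0,0,0,0 for degrees 0…8.
Multiplying by (1 + y² + y³) gives running coefficients 1,1,2,2,2,1,0,0,0 for degrees 0…8.
Finally multiplying by (1 + y)², the product of all factors after the first has coefficients 1,3,5,7,8,7,4,1,0 for degrees 0…8.
[y⁸] = 1·0 + 1·1 + 1·4 + 1·7 = 12.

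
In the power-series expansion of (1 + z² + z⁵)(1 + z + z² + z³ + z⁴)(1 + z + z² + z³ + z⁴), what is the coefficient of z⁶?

10

(1 + z² + z⁵) has coefficients 1,0,1,0,0,1 for degrees 0…5.
(1 + z + z² + z³ + z⁴) has coefficients 1,1,1,1,1,0,0 for degrees 0…6.
Finally multiplying by (1 + z + z² + z³ + z⁴), the product of all factors after the first has coefficients 1,2,3,4,5,4,3 for degrees 0…6.
[z⁶] = 1·3 + 1·5 + 1·2 = 10.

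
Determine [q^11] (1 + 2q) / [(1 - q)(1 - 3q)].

442866

Partial fractions give a closed form: a_n = (-3/2)·1^n + (5/2)·3^n.
At n = 11: a_11 = 442866.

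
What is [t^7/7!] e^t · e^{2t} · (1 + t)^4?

The EGF product rule gives c_7 = Σ_{k_1+k_2+k_3=7} C(7; k_1,k_2,k_3) · ∏ g_i(k_i), where e^t gives (1)^k; e^{2t} gives (2)^k; (1+t)^4 gives the falling factorial (4)_k.
g_1(k) for k = 0…7: 1, 1, 1, 1, 1, 1, 1, 1.
g_2(k) for k = 0…7: 1, 2, 4, 8, 16, 32, 64, 128.
g_3(k) for k = 0…7: 1, 4, 12, 24, 24, 0, 0, 0.
First combine the last two factors: h(k) = Σ_j C(k,j)·g_2(j)·g_3(k−j) for k = 0…7: 1, 6, 32, 152, 648, 2512, 8992, 30144.
c_7 = Σ_k C(7,k)·g_1(k)·h(7−k) = 1·1·30144 + 7·1·8992 + 21·1·2512 + 35·1·648 + 35·1·152 + 21·1·32 + 7·1·6 + 1·1·1 = 30144 + 62944 + 52752 + 22680 + 5320 + 672 + 42 + 1 = 174555.

174555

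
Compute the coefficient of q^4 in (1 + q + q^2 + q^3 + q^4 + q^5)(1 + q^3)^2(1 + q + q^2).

(1 + q + q^2 + q^3 + q^4 + q^5) has coefficients 1,1,1,1,1 for degrees 0…4.
(1 + q^3)^2 has coefficients 1,0,0,2,0 for degrees 0…4.
Finally multiplying by (1 + q + q^2), the product of all factors after the first has coefficients 1,1,1,2,2 for degrees 0…4.
[q^4] = 1·2 + 1·2 + 1·1 + 1·1 + 1·1 = 7.

7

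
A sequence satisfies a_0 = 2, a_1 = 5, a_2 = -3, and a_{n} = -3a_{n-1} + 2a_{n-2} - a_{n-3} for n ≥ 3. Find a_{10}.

-140223

The ordinary generating function has denominator 1 + 3x - 2x^2 + x^3.
Iterating the recurrence: a_0,…,a_{10} = 2, 5, -3, 17, -62, 223, -810, 2938, -10657, 38657, -140223.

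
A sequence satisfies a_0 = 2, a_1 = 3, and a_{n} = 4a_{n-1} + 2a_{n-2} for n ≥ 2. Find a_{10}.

The ordinary generating function has denominator 1 - 4y - 2y^2.
Iterating the recurrence: a_0,…,a_{10} = 2, 3, 16, 70, 312, 1388, 6176, 27480, 122272, 544048, 2420736.

2420736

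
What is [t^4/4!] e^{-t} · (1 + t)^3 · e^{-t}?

The EGF product rule gives c_4 = Σ_{k_1+k_2+k_3=4} C(4; k_1,k_2,k_3) · ∏ g_i(k_i), where e^{-t} gives (-1)^k; (1+t)^3 gives the falling factorial (3)_k; e^{-t} gives (-1)^k.
g_1(k) for k = 0…4: 1, -1, 1, -1, 1.
g_2(k) for k = 0…4: 1, 3, 6, 6, 0.
g_3(k) for k = 0…4: 1, -1, 1, -1, 1.
First combine the last two factors: h(k) = Σ_j C(k,j)·g_2(j)·g_3(k−j) for k = 0…4: 1, 2, 1, -4, 1.
c_4 = Σ_k C(4,k)·g_1(k)·h(4−k) = 1·1·1 + 4·(-1)·(-4) + 6·1·1 + 4·(-1)·2 + 1·1·1 = 1 + 16 + 6 − 8 + 1 = 16.

16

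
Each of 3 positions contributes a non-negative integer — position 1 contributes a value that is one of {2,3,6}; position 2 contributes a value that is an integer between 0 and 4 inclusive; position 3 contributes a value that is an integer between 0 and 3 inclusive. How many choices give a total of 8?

The generating function for the choices is (y² + y³ + y⁶)·(1 + y + y² + y³ + y⁴)·(1 + y + y² + y³); the count is [y⁸].
(y² + y³ + y⁶) has coefficients 0,0,1,1,0,0,1 for degrees 0…6.
(1 + y + y² + y³ + y⁴) has coefficients 1,1,1,1,1,0,0,0,0 for degrees 0…8.
Finally multiplying by (1 + y + y² + y³), the product of all factors after the first has coefficients 1,2,3,4,4,3,2,1,0 for degrees 0…8.
[y⁸] = 1·2 + 1·3 + 1·3 = 8.

8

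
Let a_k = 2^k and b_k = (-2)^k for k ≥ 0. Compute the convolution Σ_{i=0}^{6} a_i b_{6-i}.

64

This is [x^6] in the product of the two ordinary generating functions.
Σ = 1·64 + 2·(-32) + 4·16 + 8·(-8) + 16·4 + 32·(-2) + 64·1 = 64.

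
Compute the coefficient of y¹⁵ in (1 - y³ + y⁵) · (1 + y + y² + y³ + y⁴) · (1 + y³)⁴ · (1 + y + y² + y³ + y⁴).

(1 - y³ + y⁵) has coefficients 1,0,0,-1,0,1 for degrees 0…5.
(1 + y + y² + y³ + y⁴) has coefficients 1,1,1,1,1,0,0,0,0,0,0,0,0,0,0,0 for degrees 0…15.
Multiplying by (1 + y³)⁴ gives running coefficients 1,1,1,5,5,4,10,10,6,10,10,4,5,5,1,1 for degrees 0…15.
Finally multiplying by (1 + y + y² + y³ + y⁴), the product of all factors after the first has coefficients 1,2,3,8,13,16,25,34,35,40,46,40,35,34,25,16 for degrees 0…15.
[y¹⁵] = 1·16 − 1·35 + 1·46 = 27.

27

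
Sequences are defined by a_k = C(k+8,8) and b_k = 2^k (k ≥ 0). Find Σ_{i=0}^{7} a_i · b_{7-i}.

26333

The convolution is the x^7 coefficient of A(x)B(x).
Σ = 1·128 + 9·64 + 45·32 + 165·16 + 495·8 + 1287·4 + 3003·2 + 6435·1 = 26333.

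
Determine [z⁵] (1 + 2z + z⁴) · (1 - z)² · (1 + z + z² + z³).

(1 + 2z + z⁴) has coefficients 1,2,0,0,1 for degrees 0…4.
(1 - z)² has coefficients 1,-2,1,0,0,0 for degrees 0…5.
Finally multiplying by (1 + z + z² + z³), the product of all factors after the first has coefficients 1,-1,0,0,-1,1 for degrees 0…5.
[z⁵] = 1·1 + 2·(-1) + 1·(-1) = -2.

-2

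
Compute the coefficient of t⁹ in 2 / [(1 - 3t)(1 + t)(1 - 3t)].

302626

The denominator gives the recurrence a_n = 5a_(n−1) − 3a_(n−2) − 9a_(n−3) for n ≥ 3; the numerator fixes a_0 = 2, a_1 = 10, a_2 = 44.
Iterating: 2, 10, 44, 172, 638, 2278, 7928, 27064, 91034, 302626, so a_9 = 302626.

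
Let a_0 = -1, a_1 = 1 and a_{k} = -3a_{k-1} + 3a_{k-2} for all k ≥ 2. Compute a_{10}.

The ordinary generating function has denominator 1 + 3z - 3z^2.
Iterating the recurrence: a_0,…,a_{10} = -1, 1, -6, 21, -81, 306, -1161, 4401, -16686, 63261, -239841.

-239841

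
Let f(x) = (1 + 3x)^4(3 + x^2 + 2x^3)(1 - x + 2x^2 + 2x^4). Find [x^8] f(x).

1074

(1 + 3x)^4 has coefficients 1,12,54,108,81 for degrees 0…4.
(3 + x^2 + 2x^3) has coefficients 3,0,1,2,0,0,0,0,0 for degrees 0…8.
Finally multiplying by (1 - x + 2x^2 + 2x^4), the product of all factors after the first has coefficients 3,-3,7,1,6,4,2,4,0 for degrees 0…8.
[x^8] = 1·0 + 12·4 + 54·2 + 108·4 + 81·6 = 1074.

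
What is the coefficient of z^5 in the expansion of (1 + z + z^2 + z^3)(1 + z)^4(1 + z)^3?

(1 + z + z^2 + z^3) has coefficients 1,1,1,1 for degrees 0…3.
(1 + z)^4 has coefficients 1,4,6,4,1,0 for degrees 0…5.
Finally multiplying by (1 + z)^3, the product of all factors after the first has coefficients 1,7,21,35,35,21 for degrees 0…5.
[z^5] = 1·21 + 1·35 + 1·35 + 1·21 = 112.

112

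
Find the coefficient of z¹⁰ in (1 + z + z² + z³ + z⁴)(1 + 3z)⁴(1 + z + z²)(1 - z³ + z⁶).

-108

(1 + z + z² + z³ + z⁴) has coefficients 1,1,1,1,1 for degrees 0…4.
(1 + 3z)⁴ has coefficients 1,12,54,108,81,0,0,0,0,0,0 for degrees 0…10.
Multiplying by (1 + z + z²) gives running coefficients 1,13,67,174,243,189,81,0,0,0,0 for degrees 0…10.
Finally multiplying by (1 - z³ + z⁶), the product of all factors after the first has coefficients 1,13,67,173,230,122,-92,-230,-122,93,243 for degrees 0…10.
[z¹⁰] = 1·243 + 1·93 + 1·(-122) + 1·(-230) + 1·(-92) = -108.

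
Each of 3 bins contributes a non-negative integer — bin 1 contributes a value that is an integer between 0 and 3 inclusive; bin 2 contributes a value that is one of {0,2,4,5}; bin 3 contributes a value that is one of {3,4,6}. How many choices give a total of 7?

5

The generating function for the choices is (1 + y + y^2 + y^3)·(1 + y^2 + y^4 + y^5)·(y^3 + y^4 + y^6); the count is [y^7].
(1 + y + y^2 + y^3) has coefficients 1,1,1,1 for degrees 0…3.
(1 + y^2 + y^4 + y^5) has coefficients 1,0,1,0,1,1,0,0 for degrees 0…7.
Finally multiplying by (y^3 + y^4 + y^6), the product of all factors after the first has coefficients 0,0,0,1,1,1,2,1 for degrees 0…7.
[y^7] = 1·1 + 1·2 + 1·1 + 1·1 = 5.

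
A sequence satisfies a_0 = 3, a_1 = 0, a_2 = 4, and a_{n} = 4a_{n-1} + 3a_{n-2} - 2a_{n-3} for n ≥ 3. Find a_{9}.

The ordinary generating function has denominator 1 - 4t - 3t^2 + 2t^3.
Iterating the recurrence: a_0,…,a_{9} = 3, 0, 4, 10, 52, 230, 1056, 4810, 21948, 100110.

100110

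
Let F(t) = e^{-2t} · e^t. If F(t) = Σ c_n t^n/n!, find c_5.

-1

The EGF product rule gives c_5 = Σ_{k_1+k_2=5} C(5; k_1,k_2) · ∏ g_i(k_i), where e^{-2t} gives (-2)^k; e^t gives (1)^k.
g_1(k) for k = 0…5: 1, -2, 4, -8, 16, -32.
g_2(k) for k = 0…5: 1, 1, 1, 1, 1, 1.
c_5 = Σ_k C(5,k)·g_1(k)·g_2(5−k) = 1·1·1 + 5·(-2)·1 + 10·4·1 + 10·(-8)·1 + 5·16·1 + 1·(-32)·1 = 1 − 10 + 40 − 80 + 80 − 32 = -1.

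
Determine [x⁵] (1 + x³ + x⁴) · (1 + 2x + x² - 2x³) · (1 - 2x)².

-13

(1 + x³ + x⁴) has coefficients 1,0,0,1,1 for degrees 0…4.
(1 + 2x + x² - 2x³) has coefficients 1,2,1,-2,0,0 for degrees 0…5.
Finally multiplying by (1 - 2x)², the product of all factors after the first has coefficients 1,-2,-3,2,12,-8 for degrees 0…5.
[x⁵] = 1·(-8) + 1·(-3) + 1·(-2) = -13.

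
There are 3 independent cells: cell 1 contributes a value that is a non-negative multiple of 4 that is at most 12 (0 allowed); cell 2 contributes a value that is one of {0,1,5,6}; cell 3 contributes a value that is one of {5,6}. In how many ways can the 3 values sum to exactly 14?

3

The generating function for the choices is (1 + x^4 + x^8 + x^12)·(1 + x + x^5 + x^6)·(x^5 + x^6); the count is [x^14].
(1 + x^4 + x^8 + x^12) has coefficients 1,0,0,0,1,0,0,0,1,0,0,0,1 for degrees 0…12.
(1 + x + x^5 + x^6) has coefficients 1,1,0,0,0,1,1,0,0,0,0,0,0,0,0 for degrees 0…14.
Finally multiplying by (x^5 + x^6), the product of all factors after the first has coefficients 0,0,0,0,0,1,2,1,0,0,1,2,1,0,0 for degrees 0…14.
[x^14] = 1·0 + 1·1 + 1·2 + 1·0 = 3.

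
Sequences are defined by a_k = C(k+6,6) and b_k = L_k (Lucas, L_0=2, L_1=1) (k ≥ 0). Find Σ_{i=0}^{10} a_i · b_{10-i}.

This is [x^10] in the product of the two ordinary generating functions.
Σ = 1·123 + 7·76 + 28·47 + 84·29 + 210·18 + 462·11 + 924·7 + 1716·4 + 3003·3 + 5005·1 + 8008·2 = 56631.

56631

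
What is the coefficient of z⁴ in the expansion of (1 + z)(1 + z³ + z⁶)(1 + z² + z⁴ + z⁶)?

(1 + z) has coefficients 1,1 for degrees 0…1.
(1 + z³ + z⁶) has coefficients 1,0,0,1,0 for degrees 0…4.
Finally multiplying by (1 + z² + z⁴ + z⁶), the product of all factors after the first has coefficients 1,0,1,1,1 for degrees 0…4.
[z⁴] = 1·1 + 1·1 = 2.

2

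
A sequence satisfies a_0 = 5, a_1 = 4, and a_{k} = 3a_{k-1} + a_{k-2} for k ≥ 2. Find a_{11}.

780109

The ordinary generating function has denominator 1 - 3x - x^2.
Iterating the recurrence: a_0,…,a_{11} = 5, 4, 17, 55, 182, 601, 1985, 6556, 21653, 71515, 236198, 780109.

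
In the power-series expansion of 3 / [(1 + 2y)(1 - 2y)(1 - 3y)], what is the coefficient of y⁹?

Partial fractions give a closed form: a_n = (3/5)·(-2)^n + (-3)·2^n + (27/5)·3^n.
At n = 9: a_9 = 104445.

104445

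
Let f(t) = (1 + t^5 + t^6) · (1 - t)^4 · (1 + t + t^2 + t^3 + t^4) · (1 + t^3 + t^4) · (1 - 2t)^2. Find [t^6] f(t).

(1 + t^5 + t^6) has coefficients 1,0,0,0,0,1,1 for degrees 0…6.
(1 - t)^4 has coefficients 1,-4,6,-4,1,0,0 for degrees 0…6.
Multiplying by (1 + t + t^2 + t^3 + t^4) gives running coefficients 1,-3,3,-1,0,-1,3 for degrees 0…6.
Multiplying by (1 + t^3 + t^4) gives running coefficients 1,-3,3,0,-2,-1,5 for degrees 0…6.
Finally multiplying by (1 - 2t)^2, the product of all factors after the first has coefficients 1,-7,19,-24,10,7,1 for degrees 0…6.
[t^6] = 1·1 + 1·(-7) + 1·1 = -5.

-5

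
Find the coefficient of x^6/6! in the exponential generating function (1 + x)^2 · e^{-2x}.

160

The EGF product rule gives c_6 = Σ_{k_1+k_2=6} C(6; k_1,k_2) · ∏ g_i(k_i), where (1+x)^2 gives the falling factorial (2)_k; e^{-2x} gives (-2)^k.
g_1(k) for k = 0…6: 1, 2, 2, 0, 0, 0, 0.
g_2(k) for k = 0…6: 1, -2, 4, -8, 16, -32, 64.
c_6 = Σ_k C(6,k)·g_1(k)·g_2(6−k) = 1·1·64 + 6·2·(-32) + 15·2·16 = 64 − 384 + 480 = 160.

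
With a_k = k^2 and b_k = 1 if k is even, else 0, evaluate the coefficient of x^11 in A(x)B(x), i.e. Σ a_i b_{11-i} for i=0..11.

Write out a_i and b_{11-i} for i = 0,…,11 and sum the products.
Σ = 0·0 + 1·1 + 4·0 + 9·1 + 16·0 + 25·1 + 36·0 + 49·1 + 64·0 + 81·1 + 100·0 + 121·1 = 286.

286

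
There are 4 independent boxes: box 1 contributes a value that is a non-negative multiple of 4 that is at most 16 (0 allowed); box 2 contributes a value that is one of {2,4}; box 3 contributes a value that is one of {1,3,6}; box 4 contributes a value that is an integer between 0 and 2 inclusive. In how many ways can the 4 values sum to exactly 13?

5

The generating function for the choices is (1 + q^4 + q^8 + q^12 + q^16)·(q^2 + q^4)·(q + q^3 + q^6)·(1 + q + q^2); the count is [q^13].
(1 + q^4 + q^8 + q^12 + q^16) has coefficients 1,0,0,0,1,0,0,0,1,0,0,0,1,0 for degrees 0…13.
(q^2 + q^4) has coefficients 0,0,1,0,1,0,0,0,0,0,0,0,0,0 for degrees 0…13.
Multiplying by (q + q^3 + q^6) gives running coefficients 0,0,0,1,0,2,0,1,1,0,1,0,0,0 for degrees 0…13.
Finally multiplying by (1 + q + q^2), the product of all factors after the first has coefficients 0,0,0,1,1,3,2,3,2,2,2,1,1,0 for degrees 0…13.
[q^13] = 1·0 + 1·2 + 1·3 + 1·0 = 5.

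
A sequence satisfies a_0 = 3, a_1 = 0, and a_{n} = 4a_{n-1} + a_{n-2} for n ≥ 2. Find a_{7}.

The ordinary generating function has denominator 1 - 4z - z^2.
Iterating the recurrence: a_0,…,a_{7} = 3, 0, 3, 12, 51, 216, 915, 3876.

3876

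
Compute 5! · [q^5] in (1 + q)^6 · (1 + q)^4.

30240

The EGF product rule gives c_5 = Σ_{k_1+k_2=5} C(5; k_1,k_2) · ∏ g_i(k_i), where (1+q)^6 gives the falling factorial (6)_k; (1+q)^4 gives the falling factorial (4)_k.
g_1(k) for k = 0…5: 1, 6, 30, 120, 360, 720.
g_2(k) for k = 0…5: 1, 4, 12, 24, 24, 0.
c_5 = Σ_k C(5,k)·g_1(k)·g_2(5−k) = 5·6·24 + 10·30·24 + 10·120·12 + 5·360·4 + 1·720·1 = 720 + 7200 + 14400 + 7200 + 720 = 30240.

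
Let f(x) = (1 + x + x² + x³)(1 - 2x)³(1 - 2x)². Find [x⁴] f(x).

(1 + x + x² + x³) has coefficients 1,1,1,1 for degrees 0…3.
(1 - 2x)³ has coefficients 1,-6,12,-8,0 for degrees 0…4.
Finally multiplying by (1 - 2x)², the product of all factors after the first has coefficients 1,-10,40,-80,80 for degrees 0…4.
[x⁴] = 1·80 + 1·(-80) + 1·40 + 1·(-10) = 30.

30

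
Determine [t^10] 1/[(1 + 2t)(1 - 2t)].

The denominator gives the recurrence a_n = 4a_(n−2) for n ≥ 2; the numerator fixes a_0 = 1, a_1 = 0.
Iterating: 1, 0, 4, 0, 16, 0, 64, 0, 256, 0, 1024, so a_10 = 1024.

1024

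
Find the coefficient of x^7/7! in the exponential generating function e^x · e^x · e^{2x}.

The EGF product rule gives c_7 = Σ_{k_1+k_2+k_3=7} C(7; k_1,k_2,k_3) · ∏ g_i(k_i), where e^x gives (1)^k; e^x gives (1)^k; e^{2x} gives (2)^k.
g_1(k) for k = 0…7: 1, 1, 1, 1, 1, 1, 1, 1.
g_2(k) for k = 0…7: 1, 1, 1, 1, 1, 1, 1, 1.
g_3(k) for k = 0…7: 1, 2, 4, 8, 16, 32, 64, 128.
First combine the last two factors: h(k) = Σ_j C(k,j)·g_2(j)·g_3(k−j) for k = 0…7: 1, 3, 9, 27, 81, 243, 729, 2187.
c_7 = Σ_k C(7,k)·g_1(k)·h(7−k) = 1·1·2187 + 7·1·729 + 21·1·243 + 35·1·81 + 35·1·27 + 21·1·9 + 7·1·3 + 1·1·1 = 2187 + 5103 + 5103 + 2835 + 945 + 189 + 21 + 1 = 16384.

16384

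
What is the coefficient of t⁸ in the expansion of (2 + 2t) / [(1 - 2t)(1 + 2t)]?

The denominator gives the recurrence a_n = 4a_(n−2) for n ≥ 2; the numerator fixes a_0 = 2, a_1 = 2.
Iterating: 2, 2, 8, 8, 32, 32, 128, 128, 512, so a_8 = 512.

512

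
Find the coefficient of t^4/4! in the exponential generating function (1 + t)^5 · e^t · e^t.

1256

The EGF product rule gives c_4 = Σ_{k_1+k_2+k_3=4} C(4; k_1,k_2,k_3) · ∏ g_i(k_i), where (1+t)^5 gives the falling factorial (5)_k; e^t gives (1)^k; e^t gives (1)^k.
g_1(k) for k = 0…4: 1, 5, 20, 60, 120.
g_2(k) for k = 0…4: 1, 1, 1, 1, 1.
g_3(k) for k = 0…4: 1, 1, 1, 1, 1.
First combine the last two factors: h(k) = Σ_j C(k,j)·g_2(j)·g_3(k−j) for k = 0…4: 1, 2, 4, 8, 16.
c_4 = Σ_k C(4,k)·g_1(k)·h(4−k) = 1·1·16 + 4·5·8 + 6·20·4 + 4·60·2 + 1·120·1 = 16 + 160 + 480 + 480 + 120 = 1256.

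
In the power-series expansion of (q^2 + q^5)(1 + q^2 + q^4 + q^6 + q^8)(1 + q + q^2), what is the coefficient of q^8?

(q^2 + q^5) has coefficients 0,0,1,0,0,1 for degrees 0…5.
(1 + q^2 + q^4 + q^6 + q^8) has coefficients 1,0,1,0,1,0,1,0,1 for degrees 0…8.
Finally multiplying by (1 + q + q^2), the product of all factors after the first has coefficients 1,1,2,1,2,1,2,1,2 for degrees 0…8.
[q^8] = 1·2 + 1·1 = 3.

3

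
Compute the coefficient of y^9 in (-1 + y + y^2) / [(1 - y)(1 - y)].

The denominator gives the recurrence a_n = 2a_(n−1) − a_(n−2) for n ≥ 3; the numerator fixes a_0 = -1, a_1 = -1, a_2 = 0.
Iterating: -1, -1, 0, 1, 2, 3, 4, 5, 6, 7, so a_9 = 7.

7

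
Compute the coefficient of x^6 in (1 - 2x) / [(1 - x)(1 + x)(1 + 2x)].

169

Partial fractions give a closed form: a_n = (-1/6)·1^n + (-3/2)·(-1)^n + (8/3)·(-2)^n.
At n = 6: a_6 = 169.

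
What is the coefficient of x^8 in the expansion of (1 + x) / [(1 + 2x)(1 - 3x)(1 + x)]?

Partial fractions give a closed form: a_n = (2/5)·(-2)^n + (3/5)·3^n.
At n = 8: a_8 = 4039.

4039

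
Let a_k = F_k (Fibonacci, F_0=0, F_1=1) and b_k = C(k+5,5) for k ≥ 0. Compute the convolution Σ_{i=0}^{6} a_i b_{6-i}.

Write out a_i and b_{6-i} for i = 0,…,6 and sum the products.
Σ = 0·462 + 1·252 + 1·126 + 2·56 + 3·21 + 5·6 + 8·1 = 591.

591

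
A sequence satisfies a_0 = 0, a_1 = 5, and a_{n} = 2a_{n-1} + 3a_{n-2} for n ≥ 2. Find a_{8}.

The ordinary generating function has denominator 1 - 2x - 3x^2.
Iterating the recurrence: a_0,…,a_{8} = 0, 5, 10, 35, 100, 305, 910, 2735, 8200.

8200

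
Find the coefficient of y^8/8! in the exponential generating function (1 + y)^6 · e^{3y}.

5668137

The EGF product rule gives c_8 = Σ_{k_1+k_2=8} C(8; k_1,k_2) · ∏ g_i(k_i), where (1+y)^6 gives the falling factorial (6)_k; e^{3y} gives (3)^k.
g_1(k) for k = 0…8: 1, 6, 30, 120, 360, 720, 720, 0, 0.
g_2(k) for k = 0…8: 1, 3, 9, 27, 81, 243, 729, 2187, 6561.
c_8 = Σ_k C(8,k)·g_1(k)·g_2(8−k) = 1·1·6561 + 8·6·2187 + 28·30·729 + 56·120·243 + 70·360·81 + 56·720·27 + 28·720·9 = 6561 + 104976 + 612360 + 1632960 + 2041200 + 1088640 + 181440 = 5668137.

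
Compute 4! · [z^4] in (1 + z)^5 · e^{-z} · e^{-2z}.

The EGF product rule gives c_4 = Σ_{k_1+k_2+k_3=4} C(4; k_1,k_2,k_3) · ∏ g_i(k_i), where (1+z)^5 gives the falling factorial (5)_k; e^{-z} gives (-1)^k; e^{-2z} gives (-2)^k.
g_1(k) for k = 0…4: 1, 5, 20, 60, 120.
g_2(k) for k = 0…4: 1, -1, 1, -1, 1.
g_3(k) for k = 0…4: 1, -2, 4, -8, 16.
First combine the last two factors: h(k) = Σ_j C(k,j)·g_2(j)·g_3(k−j) for k = 0…4: 1, -3, 9, -27, 81.
c_4 = Σ_k C(4,k)·g_1(k)·h(4−k) = 1·1·81 + 4·5·(-27) + 6·20·9 + 4·60·(-3) + 1·120·1 = 81 − 540 + 1080 − 720 + 120 = 21.

21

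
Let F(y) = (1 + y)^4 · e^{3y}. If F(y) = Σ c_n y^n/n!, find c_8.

784161

The EGF product rule gives c_8 = Σ_{k_1+k_2=8} C(8; k_1,k_2) · ∏ g_i(k_i), where (1+y)^4 gives the falling factorial (4)_k; e^{3y} gives (3)^k.
g_1(k) for k = 0…8: 1, 4, 12, 24, 24, 0, 0, 0, 0.
g_2(k) for k = 0…8: 1, 3, 9, 27, 81, 243, 729, 2187, 6561.
c_8 = Σ_k C(8,k)·g_1(k)·g_2(8−k) = 1·1·6561 + 8·4·2187 + 28·12·729 + 56·24·243 + 70·24·81 = 6561 + 69984 + 244944 + 326592 + 136080 = 784161.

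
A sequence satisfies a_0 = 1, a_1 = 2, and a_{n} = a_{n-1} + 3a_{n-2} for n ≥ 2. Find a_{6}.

The ordinary generating function has denominator 1 - x - 3x^2.
Iterating the recurrence: a_0,…,a_{6} = 1, 2, 5, 11, 26, 59, 137.

137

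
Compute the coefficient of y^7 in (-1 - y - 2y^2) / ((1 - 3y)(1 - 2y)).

The denominator gives the recurrence a_n = 5a_(n−1) − 6a_(n−2) for n ≥ 3; the numerator fixes a_0 = -1, a_1 = -6, a_2 = -26.
Iterating: -1, -6, -26, -94, -314, -1006, -3146, -9694, so a_7 = -9694.

-9694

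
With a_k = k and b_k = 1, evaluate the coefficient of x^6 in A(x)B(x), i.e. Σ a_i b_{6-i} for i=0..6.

This is [x^6] in the product of the two ordinary generating functions.
Σ = 0·1 + 1·1 + 2·1 + 3·1 + 4·1 + 5·1 + 6·1 = 21.

21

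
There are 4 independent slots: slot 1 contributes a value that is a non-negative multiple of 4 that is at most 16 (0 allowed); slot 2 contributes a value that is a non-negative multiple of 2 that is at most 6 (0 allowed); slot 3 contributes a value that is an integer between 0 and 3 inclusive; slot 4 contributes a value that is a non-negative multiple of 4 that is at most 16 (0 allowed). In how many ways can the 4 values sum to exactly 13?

12

The generating function for the choices is (1 + q⁴ + q⁸ + q¹² + q¹⁶)·(1 + q² + q⁴ + q⁶)·(1 + q + q² + q³)·(1 + q⁴ + q⁸ + q¹² + q¹⁶); the count is [q¹³].
(1 + q⁴ + q⁸ + q¹² + q¹⁶) has coefficients 1,0,0,0,1,0,0,0,1,0,0,0,1,0 for degrees 0…13.
(1 + q² + q⁴ + q⁶) has coefficients 1,0,1,0,1,0,1,0,0,0,0,0,0,0 for degrees 0…13.
Multiplying by (1 + q + q² + q³) gives running coefficients 1,1,2,2,2,2,2,2,1,1,0,0,0,0 for degrees 0…13.
Finally multiplying by (1 + q⁴ + q⁸ + q¹² + q¹⁶), the product of all factors after the first has coefficients 1,1,2,2,3,3,4,4,4,4,4,4,4,4 for degrees 0…13.
[q¹³] = 1·4 + 1·4 + 1·3 + 1·1 = 12.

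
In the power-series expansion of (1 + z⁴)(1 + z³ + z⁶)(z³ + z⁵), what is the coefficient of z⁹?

2

(1 + z⁴) has coefficients 1,0,0,0,1 for degrees 0…4.
(1 + z³ + z⁶) has coefficients 1,0,0,1,0,0,1,0,0,0 for degrees 0…9.
Finally multiplying by (z³ + z⁵), the product of all factors after the first has coefficients 0,0,0,1,0,1,1,0,1,1 for degrees 0…9.
[z⁹] = 1·1 + 1·1 = 2.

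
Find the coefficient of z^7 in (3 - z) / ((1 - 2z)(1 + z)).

212

The denominator gives the recurrence a_n = a_(n−1) + 2a_(n−2) for n ≥ 2; the numerator fixes a_0 = 3, a_1 = 2.
Iterating: 3, 2, 8, 12, 28, 52, 108, 212, so a_7 = 212.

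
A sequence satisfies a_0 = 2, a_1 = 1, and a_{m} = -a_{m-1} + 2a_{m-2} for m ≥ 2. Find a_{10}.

The ordinary generating function has denominator 1 + z - 2z^2.
Iterating the recurrence: a_0,…,a_{10} = 2, 1, 3, -1, 7, -9, 23, -41, 87, -169, 343.

343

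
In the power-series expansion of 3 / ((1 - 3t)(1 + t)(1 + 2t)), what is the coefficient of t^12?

727275

Partial fractions give a closed form: a_n = (27/20)·3^n + (-3/4)·(-1)^n + (12/5)·(-2)^n.
At n = 12: a_12 = 727275.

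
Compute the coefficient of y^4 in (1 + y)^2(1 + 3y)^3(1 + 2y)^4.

2273

(1 + y)^2 has coefficients 1,2,1 for degrees 0…2.
(1 + 3y)^3 has coefficients 1,9,27,27,0 for degrees 0…4.
Finally multiplying by (1 + 2y)^4, the product of all factors after the first has coefficients 1,17,123,491,1168 for degrees 0…4.
[y^4] = 1·1168 + 2·491 + 1·123 = 2273.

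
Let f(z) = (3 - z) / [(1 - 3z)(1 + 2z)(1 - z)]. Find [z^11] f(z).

423241

Partial fractions give a closed form: a_n = (12/5)·3^n + (14/15)·(-2)^n + (-1/3)·1^n.
At n = 11: a_11 = 423241.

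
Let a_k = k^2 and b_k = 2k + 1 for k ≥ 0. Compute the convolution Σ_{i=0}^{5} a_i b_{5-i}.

155

Write out a_i and b_{5-i} for i = 0,…,5 and sum the products.
Σ = 0·11 + 1·9 + 4·7 + 9·5 + 16·3 + 25·1 = 155.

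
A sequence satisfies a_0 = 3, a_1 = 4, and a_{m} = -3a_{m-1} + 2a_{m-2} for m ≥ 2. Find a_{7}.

The ordinary generating function has denominator 1 + 3y - 2y^2.
Iterating the recurrence: a_0,…,a_{7} = 3, 4, -6, 26, -90, 322, -1146, 4082.

4082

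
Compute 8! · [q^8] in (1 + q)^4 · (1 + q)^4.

40320

The EGF product rule gives c_8 = Σ_{k_1+k_2=8} C(8; k_1,k_2) · ∏ g_i(k_i), where (1+q)^4 gives the falling factorial (4)_k; (1+q)^4 gives the falling factorial (4)_k.
g_1(k) for k = 0…8: 1, 4, 12, 24, 24, 0, 0, 0, 0.
g_2(k) for k = 0…8: 1, 4, 12, 24, 24, 0, 0, 0, 0.
c_8 = Σ_k C(8,k)·g_1(k)·g_2(8−k) = 70·24·24 = 40320.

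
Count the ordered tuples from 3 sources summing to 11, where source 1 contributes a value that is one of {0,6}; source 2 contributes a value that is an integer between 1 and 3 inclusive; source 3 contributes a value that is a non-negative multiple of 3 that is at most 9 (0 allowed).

2

The generating function for the choices is (1 + t⁶)·(t + t² + t³)·(1 + t³ + t⁶ + t⁹); the count is [t¹¹].
(1 + t⁶) has coefficients 1,0,0,0,0,0,1 for degrees 0…6.
(t + t² + t³) has coefficients 0,1,1,1,0,0,0,0,0,0,0,0 for degrees 0…11.
Finally multiplying by (1 + t³ + t⁶ + t⁹), the product of all factors after the first has coefficients 0,1,1,1,1,1,1,1,1,1,1,1 for degrees 0…11.
[t¹¹] = 1·1 + 1·1 = 2.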